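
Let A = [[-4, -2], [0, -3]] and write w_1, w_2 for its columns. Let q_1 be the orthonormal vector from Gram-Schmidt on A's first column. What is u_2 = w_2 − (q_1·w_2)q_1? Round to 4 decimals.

u_2 = (0.0000, -3.0000)

q_1 = w_1/‖w_1‖ = (-4, 0)/4.0000 = (-1.0000, 0.0000).
r_{12} = q_1·w_2 = 2.0000.
u_2 = w_2 − 2.0000·q_1 = (0.0000, -3.0000).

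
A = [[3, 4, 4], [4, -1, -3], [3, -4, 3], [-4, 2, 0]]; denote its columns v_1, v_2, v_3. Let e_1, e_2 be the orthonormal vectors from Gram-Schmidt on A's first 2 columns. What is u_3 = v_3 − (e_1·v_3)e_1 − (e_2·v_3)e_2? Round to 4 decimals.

u_3 = (2.1928, -3.7093, 3.3406, 0.4408)

e_1 = v_1/‖v_1‖ = (3, 4, 3, -4)/7.0711 = (0.4243, 0.5657, 0.4243, -0.5657).
r_{12} = e_1·v_2 = -1.6971.
u_2 = v_2 + 1.6971·e_1 = (4.7200, -0.0400, -3.2800, 1.0400).
‖u_2‖ = 5.8412, so e_2 = (0.8080, -0.0068, -0.5615, 0.1780).
r_{13} = e_1·v_3 = 1.2728; r_{23} = e_2·v_3 = 1.5682.
u_3 = v_3 − 1.2728·e_1 − 1.5682·e_2 = (2.1928, -3.7093, 3.3406, 0.4408).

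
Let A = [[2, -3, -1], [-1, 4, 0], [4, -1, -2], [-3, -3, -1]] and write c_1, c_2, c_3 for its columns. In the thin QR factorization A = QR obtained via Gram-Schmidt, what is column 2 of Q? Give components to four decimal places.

c_1 = (2, -1, 4, -3); ‖c_1‖ = 5.4772, so q_1 = (0.3651, -0.1826, 0.7303, -0.5477).
q_1·c_2 = 0.3651·(-3) + (-0.1826)·4 + 0.7303·(-1) + (-0.5477)·(-3) = -0.9129.
u_2 = c_2 + 0.9129·q_1 = (-2.6667, 3.8333, -0.3333, -3.5000).
‖u_2‖ = 5.8452, so q_2 = (-0.4562, 0.6558, -0.0570, -0.5988).

q_2 = (-0.4562, 0.6558, -0.0570, -0.5988)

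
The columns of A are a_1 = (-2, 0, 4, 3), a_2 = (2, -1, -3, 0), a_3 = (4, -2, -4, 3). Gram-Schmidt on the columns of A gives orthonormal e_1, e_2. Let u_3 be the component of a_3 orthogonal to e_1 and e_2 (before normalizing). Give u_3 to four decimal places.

a_1 = (-2, 0, 4, 3); ‖a_1‖ = 5.3852, so e_1 = (-0.3714, 0.0000, 0.7428, 0.5571).
e_1·a_2 = (-0.3714)·2 + 0.0000·(-1) + 0.7428·(-3) + 0.5571·0 = -2.9711.
u_2 = a_2 + 2.9711·e_1 = (0.8966, -1.0000, -0.7931, 1.6552).
‖u_2‖ = 2.2743, so e_2 = (0.3942, -0.4397, -0.3487, 0.7278).
e_1·a_3 = (-0.3714)·4 + 0.0000·(-2) + 0.7428·(-4) + 0.5571·3 = -2.7854; e_2·a_3 = 0.3942·4 + (-0.4397)·(-2) + (-0.3487)·(-4) + 0.7278·3 = 6.0345.
u_3 = a_3 + 2.7854·e_1 − 6.0345·e_2 = (0.5867, 0.6533, 0.1733, 0.1600).

u_3 = (0.5867, 0.6533, 0.1733, 0.1600)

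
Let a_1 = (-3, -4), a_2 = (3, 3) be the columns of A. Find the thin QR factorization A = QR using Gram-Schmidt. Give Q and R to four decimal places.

Q = [[-0.6000, 0.8000], [-0.8000, -0.6000]], R = [[5.0000, -4.2000], [0.0000, 0.6000]]

e_1 = a_1/‖a_1‖ = (-3, -4)/5.0000 = (-0.6000, -0.8000).
r_{12} = e_1·a_2 = -4.2000.
u_2 = a_2 + 4.2000·e_1 = (0.4800, -0.3600).
‖u_2‖ = 0.6000, so e_2 = (0.8000, -0.6000).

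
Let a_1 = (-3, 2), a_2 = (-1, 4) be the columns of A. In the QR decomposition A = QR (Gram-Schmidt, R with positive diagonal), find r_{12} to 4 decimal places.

a_1 = (-3, 2); ‖a_1‖ = 3.6056, so q_1 = (-0.8321, 0.5547).
r_{12} = q_1·a_2 = 3.0509.

r_{12} = 3.0509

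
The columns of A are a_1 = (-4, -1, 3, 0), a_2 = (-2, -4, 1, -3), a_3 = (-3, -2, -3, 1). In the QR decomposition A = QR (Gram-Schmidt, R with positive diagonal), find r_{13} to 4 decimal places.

a_1 = (-4, -1, 3, 0); ‖a_1‖ = 5.0990, so q_1 = (-0.7845, -0.1961, 0.5883, 0.0000).
r_{13} = q_1·a_3 = 0.9806.

r_{13} = 0.9806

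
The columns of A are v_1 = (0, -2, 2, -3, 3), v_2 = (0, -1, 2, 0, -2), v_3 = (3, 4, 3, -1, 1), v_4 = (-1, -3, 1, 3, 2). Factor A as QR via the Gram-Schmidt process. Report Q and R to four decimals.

Q = [[0.0000, 0.0000, 0.5043, 0.0399], [-0.3922, -0.3333, 0.7242, -0.1975], [0.3922, 0.6667, 0.4526, 0.3437], [-0.5883, 0.0000, -0.0905, 0.8034], [0.5883, -0.6667, 0.0905, 0.4425]], R = [[5.0990, 0.0000, 0.7845, 0.9806], [0.0000, 3.0000, 0.0000, 0.3333], [0.0000, 0.0000, 5.9485, -2.3147], [0.0000, 0.0000, 0.0000, 4.1916]]

q_1 = v_1/‖v_1‖ = (0, -2, 2, -3, 3)/5.0990 = (0.0000, -0.3922, 0.3922, -0.5883, 0.5883).
r_{12} = q_1·v_2 = 0.0000.
u_2 = v_2 + 0.0000·q_1 = (0.0000, -1.0000, 2.0000, 0.0000, -2.0000).
‖u_2‖ = 3.0000, so q_2 = (0.0000, -0.3333, 0.6667, 0.0000, -0.6667).
r_{13} = q_1·v_3 = 0.7845; r_{23} = q_2·v_3 = 0.0000.
u_3 = v_3 − 0.7845·q_1 + 0.0000·q_2 = (3.0000, 4.3077, 2.6923, -0.5385, 0.5385).
‖u_3‖ = 5.9485, so q_3 = (0.5043, 0.7242, 0.4526, -0.0905, 0.0905).
r_{14} = q_1·v_4 = 0.9806; r_{24} = q_2·v_4 = 0.3333; r_{34} = q_3·v_4 = -2.3147.
u_4 = v_4 − 0.9806·q_1 − 0.3333·q_2 + 2.3147·q_3 = (0.1674, -0.8280, 1.4408, 3.3674, 1.8548).
‖u_4‖ = 4.1916, so q_4 = (0.0399, -0.1975, 0.3437, 0.8034, 0.4425).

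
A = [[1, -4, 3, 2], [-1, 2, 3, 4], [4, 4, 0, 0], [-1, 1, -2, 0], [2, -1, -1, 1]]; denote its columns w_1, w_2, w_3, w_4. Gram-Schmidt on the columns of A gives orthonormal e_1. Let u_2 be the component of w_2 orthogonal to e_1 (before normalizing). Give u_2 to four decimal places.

w_1 = (1, -1, 4, -1, 2); ‖w_1‖ = 4.7958, so e_1 = (0.2085, -0.2085, 0.8341, -0.2085, 0.4170).
e_1·w_2 = 0.2085·(-4) + (-0.2085)·2 + 0.8341·4 + (-0.2085)·1 + 0.4170·(-1) = 1.4596.
u_2 = w_2 − 1.4596·e_1 = (-4.3043, 2.3043, 2.7826, 1.3043, -1.6087).

u_2 = (-4.3043, 2.3043, 2.7826, 1.3043, -1.6087)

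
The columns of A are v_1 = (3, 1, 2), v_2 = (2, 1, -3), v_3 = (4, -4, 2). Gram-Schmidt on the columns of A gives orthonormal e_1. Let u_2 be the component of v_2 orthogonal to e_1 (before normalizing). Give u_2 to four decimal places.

u_2 = (1.7857, 0.9286, -3.1429)

v_1 = (3, 1, 2); ‖v_1‖ = 3.7417, so e_1 = (0.8018, 0.2673, 0.5345).
e_1·v_2 = 0.8018·2 + 0.2673·1 + 0.5345·(-3) = 0.2673.
u_2 = v_2 − 0.2673·e_1 = (1.7857, 0.9286, -3.1429).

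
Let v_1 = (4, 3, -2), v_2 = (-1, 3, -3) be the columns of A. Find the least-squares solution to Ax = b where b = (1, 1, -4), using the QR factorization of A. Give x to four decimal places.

v_1 = (4, 3, -2); ‖v_1‖ = 5.3852, so q_1 = (0.7428, 0.5571, -0.3714).
q_1·v_2 = 0.7428·(-1) + 0.5571·3 + (-0.3714)·(-3) = 2.0426.
u_2 = v_2 − 2.0426·q_1 = (-2.5172, 1.8621, -2.2414).
‖u_2‖ = 3.8507, so q_2 = (-0.6537, 0.4836, -0.5821).
Qᵀb = (2.7854, 2.1582).
Back-substitute: x_2 = 2.1582/3.8507 = 0.5605.
x_1 = (2.7854 − 2.0426·0.5605)/5.3852 = 0.3047.

x = (0.3047, 0.5605)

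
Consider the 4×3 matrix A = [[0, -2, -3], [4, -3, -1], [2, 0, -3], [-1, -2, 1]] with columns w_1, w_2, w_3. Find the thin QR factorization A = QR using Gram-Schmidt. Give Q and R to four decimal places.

q_1 = w_1/‖w_1‖ = (0, 4, 2, -1)/4.5826 = (0.0000, 0.8729, 0.4364, -0.2182).
r_{12} = q_1·w_2 = -2.1822.
u_2 = w_2 + 2.1822·q_1 = (-2.0000, -1.0952, 0.9524, -2.4762).
‖u_2‖ = 3.4983, so q_2 = (-0.5717, -0.3131, 0.2722, -0.7078).
r_{13} = q_1·w_3 = -2.4004; r_{23} = q_2·w_3 = 0.5036.
u_3 = w_3 + 2.4004·q_1 − 0.5036·q_2 = (-2.7121, 1.2529, -2.0895, 0.8327).
‖u_3‖ = 3.7396, so q_3 = (-0.7252, 0.3350, -0.5588, 0.2227).

Q = [[0.0000, -0.5717, -0.7252], [0.8729, -0.3131, 0.3350], [0.4364, 0.2722, -0.5588], [-0.2182, -0.7078, 0.2227]], R = [[4.5826, -2.1822, -2.4004], [0.0000, 3.4983, 0.5036], [0.0000, 0.0000, 3.7396]]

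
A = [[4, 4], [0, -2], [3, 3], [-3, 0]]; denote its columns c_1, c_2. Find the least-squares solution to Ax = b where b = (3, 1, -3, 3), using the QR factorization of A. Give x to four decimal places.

x = (-0.5512, 0.5097)

c_1 = (4, 0, 3, -3); ‖c_1‖ = 5.8310, so q_1 = (0.6860, 0.0000, 0.5145, -0.5145).
q_1·c_2 = 0.6860·4 + 0.0000·(-2) + 0.5145·3 + (-0.5145)·0 = 4.2875.
u_2 = c_2 − 4.2875·q_1 = (1.0588, -2.0000, 0.7941, 2.2059).
‖u_2‖ = 3.2585, so q_2 = (0.3249, -0.6138, 0.2437, 0.6770).
Qᵀb = (-1.0290, 1.6608).
Back-substitute: x_2 = 1.6608/3.2585 = 0.5097.
x_1 = (-1.0290 − 4.2875·0.5097)/5.8310 = -0.5512.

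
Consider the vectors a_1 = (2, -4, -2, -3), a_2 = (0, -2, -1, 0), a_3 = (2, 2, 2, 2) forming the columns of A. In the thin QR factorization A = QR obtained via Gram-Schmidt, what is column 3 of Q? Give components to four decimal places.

e_3 = (0.7919, -0.1373, 0.2745, 0.5279)

e_1 = a_1/‖a_1‖ = (2, -4, -2, -3)/5.7446 = (0.3482, -0.6963, -0.3482, -0.5222).
r_{12} = e_1·a_2 = 1.7408.
u_2 = a_2 − 1.7408·e_1 = (-0.6061, -0.7879, -0.3939, 0.9091).
‖u_2‖ = 1.4035, so e_2 = (-0.4318, -0.5614, -0.2807, 0.6478).
r_{13} = e_1·a_3 = -2.4371; r_{23} = e_2·a_3 = -1.2523.
u_3 = a_3 + 2.4371·e_1 + 1.2523·e_2 = (2.3077, -0.4000, 0.8000, 1.5385).
‖u_3‖ = 2.9142, so e_3 = (0.7919, -0.1373, 0.2745, 0.5279).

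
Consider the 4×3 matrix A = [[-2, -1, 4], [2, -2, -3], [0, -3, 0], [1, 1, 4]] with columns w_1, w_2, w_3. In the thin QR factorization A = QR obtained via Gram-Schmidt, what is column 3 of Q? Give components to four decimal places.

w_1 = (-2, 2, 0, 1); ‖w_1‖ = 3.0000, so q_1 = (-0.6667, 0.6667, 0.0000, 0.3333).
q_1·w_2 = (-0.6667)·(-1) + 0.6667·(-2) + 0.0000·(-3) + 0.3333·1 = -0.3333.
u_2 = w_2 + 0.3333·q_1 = (-1.2222, -1.7778, -3.0000, 1.1111).
‖u_2‖ = 3.8586, so q_2 = (-0.3168, -0.4607, -0.7775, 0.2880).
q_1·w_3 = (-0.6667)·4 + 0.6667·(-3) + 0.0000·0 + 0.3333·4 = -3.3333; q_2·w_3 = (-0.3168)·4 + (-0.4607)·(-3) + (-0.7775)·0 + 0.2880·4 = 1.2670.
u_3 = w_3 + 3.3333·q_1 − 1.2670·q_2 = (2.1791, -0.1940, 0.9851, 4.7463).
‖u_3‖ = 5.3182, so q_3 = (0.4097, -0.0365, 0.1852, 0.8925).

q_3 = (0.4097, -0.0365, 0.1852, 0.8925)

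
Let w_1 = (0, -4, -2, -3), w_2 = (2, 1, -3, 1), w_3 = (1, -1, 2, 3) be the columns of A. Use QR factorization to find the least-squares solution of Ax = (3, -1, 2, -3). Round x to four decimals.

x = (0.3344, -0.2306, 0.1032)

e_1 = w_1/‖w_1‖ = (0, -4, -2, -3)/5.3852 = (0.0000, -0.7428, -0.3714, -0.5571).
r_{12} = e_1·w_2 = -0.1857.
u_2 = w_2 + 0.1857·e_1 = (2.0000, 0.8621, -3.0690, 0.8966).
‖u_2‖ = 3.8685, so e_2 = (0.5170, 0.2228, -0.7933, 0.2318).
r_{13} = e_1·w_3 = -1.6713; r_{23} = e_2·w_3 = -0.5972.
u_3 = w_3 + 1.6713·e_1 + 0.5972·e_2 = (1.3088, -2.1083, 0.9055, 2.2074).
‖u_3‖ = 3.4424, so e_3 = (0.3802, -0.6124, 0.2631, 0.6412).
Qᵀb = (1.6713, -0.9538, 0.3554).
Back-substitute: x_3 = 0.3554/3.4424 = 0.1032.
x_2 = (-0.9538 + 0.5972·0.1032)/3.8685 = -0.2306.
x_1 = (1.6713 + 0.1857·(-0.2306) + 1.6713·0.1032)/5.3852 = 0.3344.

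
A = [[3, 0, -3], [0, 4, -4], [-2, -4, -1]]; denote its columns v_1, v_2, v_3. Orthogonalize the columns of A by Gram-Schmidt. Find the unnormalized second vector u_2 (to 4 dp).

e_1 = v_1/‖v_1‖ = (3, 0, -2)/3.6056 = (0.8321, 0.0000, -0.5547).
r_{12} = e_1·v_2 = 2.2188.
u_2 = v_2 − 2.2188·e_1 = (-1.8462, 4.0000, -2.7692).

u_2 = (-1.8462, 4.0000, -2.7692)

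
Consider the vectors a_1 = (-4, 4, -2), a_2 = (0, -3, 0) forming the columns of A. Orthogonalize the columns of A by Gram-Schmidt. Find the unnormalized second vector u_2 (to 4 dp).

a_1 = (-4, 4, -2); ‖a_1‖ = 6.0000, so q_1 = (-0.6667, 0.6667, -0.3333).
q_1·a_2 = (-0.6667)·0 + 0.6667·(-3) + (-0.3333)·0 = -2.0000.
u_2 = a_2 + 2.0000·q_1 = (-1.3333, -1.6667, -0.6667).

u_2 = (-1.3333, -1.6667, -0.6667)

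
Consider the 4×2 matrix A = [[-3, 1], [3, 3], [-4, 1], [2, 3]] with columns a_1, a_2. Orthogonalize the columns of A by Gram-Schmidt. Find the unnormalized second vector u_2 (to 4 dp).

u_2 = (1.6316, 2.3684, 1.8421, 2.5789)

a_1 = (-3, 3, -4, 2); ‖a_1‖ = 6.1644, so e_1 = (-0.4867, 0.4867, -0.6489, 0.3244).
e_1·a_2 = (-0.4867)·1 + 0.4867·3 + (-0.6489)·1 + 0.3244·3 = 1.2978.
u_2 = a_2 − 1.2978·e_1 = (1.6316, 2.3684, 1.8421, 2.5789).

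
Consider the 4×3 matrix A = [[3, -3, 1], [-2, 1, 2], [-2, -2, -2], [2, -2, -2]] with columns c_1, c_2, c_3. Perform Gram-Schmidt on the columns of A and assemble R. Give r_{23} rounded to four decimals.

r_{23} = 1.8512

c_1 = (3, -2, -2, 2); ‖c_1‖ = 4.5826, so e_1 = (0.6547, -0.4364, -0.4364, 0.4364).
e_1·c_2 = 0.6547·(-3) + (-0.4364)·1 + (-0.4364)·(-2) + 0.4364·(-2) = -2.4004.
u_2 = c_2 + 2.4004·e_1 = (-1.4286, -0.0476, -3.0476, -0.9524).
‖u_2‖ = 3.4983, so e_2 = (-0.4084, -0.0136, -0.8712, -0.2722).
r_{23} = e_2·c_3 = 1.8512.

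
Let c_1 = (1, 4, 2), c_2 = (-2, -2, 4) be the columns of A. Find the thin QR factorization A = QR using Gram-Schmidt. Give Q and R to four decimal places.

Q = [[0.2182, -0.3904], [0.8729, -0.3318], [0.4364, 0.8588]], R = [[4.5826, -0.4364], [0.0000, 4.8795]]

c_1 = (1, 4, 2); ‖c_1‖ = 4.5826, so q_1 = (0.2182, 0.8729, 0.4364).
q_1·c_2 = 0.2182·(-2) + 0.8729·(-2) + 0.4364·4 = -0.4364.
u_2 = c_2 + 0.4364·q_1 = (-1.9048, -1.6190, 4.1905).
‖u_2‖ = 4.8795, so q_2 = (-0.3904, -0.3318, 0.8588).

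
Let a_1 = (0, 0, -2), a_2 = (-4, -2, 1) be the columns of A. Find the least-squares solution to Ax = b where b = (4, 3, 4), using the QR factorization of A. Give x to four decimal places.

q_1 = a_1/‖a_1‖ = (0, 0, -2)/2.0000 = (0.0000, 0.0000, -1.0000).
r_{12} = q_1·a_2 = -1.0000.
u_2 = a_2 + 1.0000·q_1 = (-4.0000, -2.0000, 0.0000).
‖u_2‖ = 4.4721, so q_2 = (-0.8944, -0.4472, 0.0000).
Qᵀb = (-4.0000, -4.9193).
Back-substitute: x_2 = -4.9193/4.4721 = -1.1000.
x_1 = (-4.0000 + 1.0000·(-1.1000))/2.0000 = -2.5500.

x = (-2.5500, -1.1000)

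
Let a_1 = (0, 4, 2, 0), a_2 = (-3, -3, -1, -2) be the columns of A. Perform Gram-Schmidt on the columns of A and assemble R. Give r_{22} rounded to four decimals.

r_{22} = 3.6332

a_1 = (0, 4, 2, 0); ‖a_1‖ = 4.4721, so q_1 = (0.0000, 0.8944, 0.4472, 0.0000).
q_1·a_2 = 0.0000·(-3) + 0.8944·(-3) + 0.4472·(-1) + 0.0000·(-2) = -3.1305.
u_2 = a_2 + 3.1305·q_1 = (-3.0000, -0.2000, 0.4000, -2.0000).
r_{22} = ‖u_2‖ = 3.6332.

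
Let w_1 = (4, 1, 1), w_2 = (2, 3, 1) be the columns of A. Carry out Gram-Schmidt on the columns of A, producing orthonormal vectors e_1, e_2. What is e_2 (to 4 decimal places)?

e_2 = (-0.2722, 0.9526, 0.1361)

w_1 = (4, 1, 1); ‖w_1‖ = 4.2426, so e_1 = (0.9428, 0.2357, 0.2357).
e_1·w_2 = 0.9428·2 + 0.2357·3 + 0.2357·1 = 2.8284.
u_2 = w_2 − 2.8284·e_1 = (-0.6667, 2.3333, 0.3333).
‖u_2‖ = 2.4495, so e_2 = (-0.2722, 0.9526, 0.1361).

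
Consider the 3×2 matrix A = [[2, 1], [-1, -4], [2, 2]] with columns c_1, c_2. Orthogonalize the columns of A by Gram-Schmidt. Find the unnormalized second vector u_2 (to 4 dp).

u_2 = (-1.2222, -2.8889, -0.2222)

c_1 = (2, -1, 2); ‖c_1‖ = 3.0000, so q_1 = (0.6667, -0.3333, 0.6667).
q_1·c_2 = 0.6667·1 + (-0.3333)·(-4) + 0.6667·2 = 3.3333.
u_2 = c_2 − 3.3333·q_1 = (-1.2222, -2.8889, -0.2222).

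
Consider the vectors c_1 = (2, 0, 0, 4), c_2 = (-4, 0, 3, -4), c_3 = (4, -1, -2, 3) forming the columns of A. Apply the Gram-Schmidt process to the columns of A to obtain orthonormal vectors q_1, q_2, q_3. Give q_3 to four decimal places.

c_1 = (2, 0, 0, 4); ‖c_1‖ = 4.4721, so q_1 = (0.4472, 0.0000, 0.0000, 0.8944).
q_1·c_2 = 0.4472·(-4) + 0.0000·0 + 0.0000·3 + 0.8944·(-4) = -5.3666.
u_2 = c_2 + 5.3666·q_1 = (-1.6000, 0.0000, 3.0000, 0.8000).
‖u_2‖ = 3.4928, so q_2 = (-0.4581, 0.0000, 0.8589, 0.2290).
q_1·c_3 = 0.4472·4 + 0.0000·(-1) + 0.0000·(-2) + 0.8944·3 = 4.4721; q_2·c_3 = (-0.4581)·4 + 0.0000·(-1) + 0.8589·(-2) + 0.2290·3 = -2.8630.
u_3 = c_3 − 4.4721·q_1 + 2.8630·q_2 = (0.6885, -1.0000, 0.4590, -0.3443).
‖u_3‖ = 1.3429, so q_3 = (0.5127, -0.7447, 0.3418, -0.2564).

q_3 = (0.5127, -0.7447, 0.3418, -0.2564)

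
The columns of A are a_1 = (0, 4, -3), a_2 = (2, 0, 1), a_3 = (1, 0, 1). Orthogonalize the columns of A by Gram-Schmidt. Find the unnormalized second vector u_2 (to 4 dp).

a_1 = (0, 4, -3); ‖a_1‖ = 5.0000, so q_1 = (0.0000, 0.8000, -0.6000).
q_1·a_2 = 0.0000·2 + 0.8000·0 + (-0.6000)·1 = -0.6000.
u_2 = a_2 + 0.6000·q_1 = (2.0000, 0.4800, 0.6400).

u_2 = (2.0000, 0.4800, 0.6400)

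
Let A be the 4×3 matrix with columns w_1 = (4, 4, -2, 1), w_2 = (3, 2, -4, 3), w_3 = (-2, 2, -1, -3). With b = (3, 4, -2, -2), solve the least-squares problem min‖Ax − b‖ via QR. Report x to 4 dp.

e_1 = w_1/‖w_1‖ = (4, 4, -2, 1)/6.0828 = (0.6576, 0.6576, -0.3288, 0.1644).
r_{12} = e_1·w_2 = 5.0964.
u_2 = w_2 − 5.0964·e_1 = (-0.3514, -1.3514, -2.3243, 2.1622).
‖u_2‖ = 3.4680, so e_2 = (-0.1013, -0.3897, -0.6702, 0.6235).
r_{13} = e_1·w_3 = -0.1644; r_{23} = e_2·w_3 = -1.7769.
u_3 = w_3 + 0.1644·e_1 + 1.7769·e_2 = (-2.0719, 1.4157, -2.2449, -1.8652).
‖u_3‖ = 3.8491, so e_3 = (-0.5383, 0.3678, -0.5832, -0.4846).
Qᵀb = (4.9320, -1.7691, 1.9920).
Back-substitute: x_3 = 1.9920/3.8491 = 0.5175.
x_2 = (-1.7691 + 1.7769·0.5175)/3.4680 = -0.2450.
x_1 = (4.9320 − 5.0964·(-0.2450) + 0.1644·0.5175)/6.0828 = 1.0300.

x = (1.0300, -0.2450, 0.5175)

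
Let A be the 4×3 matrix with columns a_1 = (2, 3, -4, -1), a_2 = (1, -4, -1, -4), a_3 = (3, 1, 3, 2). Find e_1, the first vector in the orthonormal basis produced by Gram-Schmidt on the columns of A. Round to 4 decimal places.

a_1 = (2, 3, -4, -1); ‖a_1‖ = 5.4772, so e_1 = (0.3651, 0.5477, -0.7303, -0.1826).

e_1 = (0.3651, 0.5477, -0.7303, -0.1826)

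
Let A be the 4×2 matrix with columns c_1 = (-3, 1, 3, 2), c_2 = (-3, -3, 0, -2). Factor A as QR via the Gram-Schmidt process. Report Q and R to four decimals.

c_1 = (-3, 1, 3, 2); ‖c_1‖ = 4.7958, so e_1 = (-0.6255, 0.2085, 0.6255, 0.4170).
e_1·c_2 = (-0.6255)·(-3) + 0.2085·(-3) + 0.6255·0 + 0.4170·(-2) = 0.4170.
u_2 = c_2 − 0.4170·e_1 = (-2.7391, -3.0870, -0.2609, -2.1739).
‖u_2‖ = 4.6718, so e_2 = (-0.5863, -0.6608, -0.0558, -0.4653).

Q = [[-0.6255, -0.5863], [0.2085, -0.6608], [0.6255, -0.0558], [0.4170, -0.4653]], R = [[4.7958, 0.4170], [0.0000, 4.6718]]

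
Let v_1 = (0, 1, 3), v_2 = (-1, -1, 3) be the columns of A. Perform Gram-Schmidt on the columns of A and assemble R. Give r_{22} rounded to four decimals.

v_1 = (0, 1, 3); ‖v_1‖ = 3.1623, so e_1 = (0.0000, 0.3162, 0.9487).
e_1·v_2 = 0.0000·(-1) + 0.3162·(-1) + 0.9487·3 = 2.5298.
u_2 = v_2 − 2.5298·e_1 = (-1.0000, -1.8000, 0.6000).
r_{22} = ‖u_2‖ = 2.1448.

r_{22} = 2.1448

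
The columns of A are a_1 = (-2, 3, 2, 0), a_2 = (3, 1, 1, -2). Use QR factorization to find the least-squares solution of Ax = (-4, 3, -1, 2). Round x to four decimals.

e_1 = a_1/‖a_1‖ = (-2, 3, 2, 0)/4.1231 = (-0.4851, 0.7276, 0.4851, 0.0000).
r_{12} = e_1·a_2 = -0.2425.
u_2 = a_2 + 0.2425·e_1 = (2.8824, 1.1765, 1.1176, -2.0000).
‖u_2‖ = 3.8654, so e_2 = (0.7457, 0.3044, 0.2891, -0.5174).
Qᵀb = (3.6380, -3.3936).
Back-substitute: x_2 = -3.3936/3.8654 = -0.8780.
x_1 = (3.6380 + 0.2425·(-0.8780))/4.1231 = 0.8307.

x = (0.8307, -0.8780)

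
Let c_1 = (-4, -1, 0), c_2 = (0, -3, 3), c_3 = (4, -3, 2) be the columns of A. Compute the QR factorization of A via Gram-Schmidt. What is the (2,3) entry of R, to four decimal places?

q_1 = c_1/‖c_1‖ = (-4, -1, 0)/4.1231 = (-0.9701, -0.2425, 0.0000).
r_{12} = q_1·c_2 = 0.7276.
u_2 = c_2 − 0.7276·q_1 = (0.7059, -2.8235, 3.0000).
‖u_2‖ = 4.1798, so q_2 = (0.1689, -0.6755, 0.7177).
r_{23} = q_2·c_3 = 4.1376.

r_{23} = 4.1376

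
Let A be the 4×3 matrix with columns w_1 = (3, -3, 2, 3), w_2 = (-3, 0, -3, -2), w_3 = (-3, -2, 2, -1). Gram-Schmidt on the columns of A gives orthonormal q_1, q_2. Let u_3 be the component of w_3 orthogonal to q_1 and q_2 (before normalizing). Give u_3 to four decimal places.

w_1 = (3, -3, 2, 3); ‖w_1‖ = 5.5678, so q_1 = (0.5388, -0.5388, 0.3592, 0.5388).
q_1·w_2 = 0.5388·(-3) + (-0.5388)·0 + 0.3592·(-3) + 0.5388·(-2) = -3.7717.
u_2 = w_2 + 3.7717·q_1 = (-0.9677, -2.0323, -1.6452, 0.0323).
‖u_2‖ = 2.7882, so q_2 = (-0.3471, -0.7289, -0.5900, 0.0116).
q_1·w_3 = 0.5388·(-3) + (-0.5388)·(-2) + 0.3592·2 + 0.5388·(-1) = -0.3592; q_2·w_3 = (-0.3471)·(-3) + (-0.7289)·(-2) + (-0.5900)·2 + 0.0116·(-1) = 1.3073.
u_3 = w_3 + 0.3592·q_1 − 1.3073·q_2 = (-2.3527, -1.2407, 2.9004, -0.8216).

u_3 = (-2.3527, -1.2407, 2.9004, -0.8216)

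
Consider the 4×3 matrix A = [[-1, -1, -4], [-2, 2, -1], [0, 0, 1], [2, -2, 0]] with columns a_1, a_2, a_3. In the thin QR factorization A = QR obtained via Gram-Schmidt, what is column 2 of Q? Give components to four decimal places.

e_1 = a_1/‖a_1‖ = (-1, -2, 0, 2)/3.0000 = (-0.3333, -0.6667, 0.0000, 0.6667).
r_{12} = e_1·a_2 = -2.3333.
u_2 = a_2 + 2.3333·e_1 = (-1.7778, 0.4444, 0.0000, -0.4444).
‖u_2‖ = 1.8856, so e_2 = (-0.9428, 0.2357, 0.0000, -0.2357).

e_2 = (-0.9428, 0.2357, 0.0000, -0.2357)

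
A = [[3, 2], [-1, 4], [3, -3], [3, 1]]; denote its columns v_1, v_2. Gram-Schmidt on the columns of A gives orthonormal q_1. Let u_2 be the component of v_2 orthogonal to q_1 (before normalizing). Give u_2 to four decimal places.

u_2 = (2.4286, 3.8571, -2.5714, 1.4286)

v_1 = (3, -1, 3, 3); ‖v_1‖ = 5.2915, so q_1 = (0.5669, -0.1890, 0.5669, 0.5669).
q_1·v_2 = 0.5669·2 + (-0.1890)·4 + 0.5669·(-3) + 0.5669·1 = -0.7559.
u_2 = v_2 + 0.7559·q_1 = (2.4286, 3.8571, -2.5714, 1.4286).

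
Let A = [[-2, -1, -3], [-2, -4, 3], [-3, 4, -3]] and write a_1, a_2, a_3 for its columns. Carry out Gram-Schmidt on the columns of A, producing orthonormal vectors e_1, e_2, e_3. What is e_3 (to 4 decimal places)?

a_1 = (-2, -2, -3); ‖a_1‖ = 4.1231, so e_1 = (-0.4851, -0.4851, -0.7276).
e_1·a_2 = (-0.4851)·(-1) + (-0.4851)·(-4) + (-0.7276)·4 = -0.4851.
u_2 = a_2 + 0.4851·e_1 = (-1.2353, -4.2353, 3.6471).
‖u_2‖ = 5.7240, so e_2 = (-0.2158, -0.7399, 0.6371).
e_1·a_3 = (-0.4851)·(-3) + (-0.4851)·3 + (-0.7276)·(-3) = 2.1828; e_2·a_3 = (-0.2158)·(-3) + (-0.7399)·3 + 0.6371·(-3) = -3.4838.
u_3 = a_3 − 2.1828·e_1 + 3.4838·e_2 = (-2.6930, 1.4811, 0.8079).
‖u_3‖ = 3.1779, so e_3 = (-0.8474, 0.4661, 0.2542).

e_3 = (-0.8474, 0.4661, 0.2542)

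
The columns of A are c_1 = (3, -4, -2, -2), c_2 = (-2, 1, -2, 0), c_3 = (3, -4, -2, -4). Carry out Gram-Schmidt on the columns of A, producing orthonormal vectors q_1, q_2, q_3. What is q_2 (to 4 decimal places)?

q_2 = (-0.5172, 0.0970, -0.8405, -0.1293)

c_1 = (3, -4, -2, -2); ‖c_1‖ = 5.7446, so q_1 = (0.5222, -0.6963, -0.3482, -0.3482).
q_1·c_2 = 0.5222·(-2) + (-0.6963)·1 + (-0.3482)·(-2) + (-0.3482)·0 = -1.0445.
u_2 = c_2 + 1.0445·q_1 = (-1.4545, 0.2727, -2.3636, -0.3636).
‖u_2‖ = 2.8123, so q_2 = (-0.5172, 0.0970, -0.8405, -0.1293).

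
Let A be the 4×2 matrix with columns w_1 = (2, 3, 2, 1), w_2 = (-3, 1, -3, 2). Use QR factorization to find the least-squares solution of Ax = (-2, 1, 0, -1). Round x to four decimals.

x = (-0.0301, 0.2082)

w_1 = (2, 3, 2, 1); ‖w_1‖ = 4.2426, so e_1 = (0.4714, 0.7071, 0.4714, 0.2357).
e_1·w_2 = 0.4714·(-3) + 0.7071·1 + 0.4714·(-3) + 0.2357·2 = -1.6499.
u_2 = w_2 + 1.6499·e_1 = (-2.2222, 2.1667, -2.2222, 2.3889).
‖u_2‖ = 4.5031, so e_2 = (-0.4935, 0.4812, -0.4935, 0.5305).
Qᵀb = (-0.4714, 0.9376).
Back-substitute: x_2 = 0.9376/4.5031 = 0.2082.
x_1 = (-0.4714 + 1.6499·0.2082)/4.2426 = -0.0301.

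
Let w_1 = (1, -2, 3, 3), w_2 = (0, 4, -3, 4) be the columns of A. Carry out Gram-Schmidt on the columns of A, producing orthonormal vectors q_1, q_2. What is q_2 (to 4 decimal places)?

w_1 = (1, -2, 3, 3); ‖w_1‖ = 4.7958, so q_1 = (0.2085, -0.4170, 0.6255, 0.6255).
q_1·w_2 = 0.2085·0 + (-0.4170)·4 + 0.6255·(-3) + 0.6255·4 = -1.0426.
u_2 = w_2 + 1.0426·q_1 = (0.2174, 3.5652, -2.3478, 4.6522).
‖u_2‖ = 6.3177, so q_2 = (0.0344, 0.5643, -0.3716, 0.7364).

q_2 = (0.0344, 0.5643, -0.3716, 0.7364)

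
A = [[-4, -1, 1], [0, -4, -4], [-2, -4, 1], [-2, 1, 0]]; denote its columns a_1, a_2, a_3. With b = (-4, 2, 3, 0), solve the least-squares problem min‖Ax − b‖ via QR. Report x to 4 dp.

a_1 = (-4, 0, -2, -2); ‖a_1‖ = 4.8990, so q_1 = (-0.8165, 0.0000, -0.4082, -0.4082).
q_1·a_2 = (-0.8165)·(-1) + 0.0000·(-4) + (-0.4082)·(-4) + (-0.4082)·1 = 2.0412.
u_2 = a_2 − 2.0412·q_1 = (0.6667, -4.0000, -3.1667, 1.8333).
‖u_2‖ = 5.4620, so q_2 = (0.1221, -0.7323, -0.5798, 0.3357).
q_1·a_3 = (-0.8165)·1 + 0.0000·(-4) + (-0.4082)·1 + (-0.4082)·0 = -1.2247; q_2·a_3 = 0.1221·1 + (-0.7323)·(-4) + (-0.5798)·1 + 0.3357·0 = 2.4716.
u_3 = a_3 + 1.2247·q_1 − 2.4716·q_2 = (-0.3017, -2.1899, 1.9330, -1.3296).
‖u_3‖ = 3.2235, so q_3 = (-0.0936, -0.6794, 0.5996, -0.4125).
Qᵀb = (2.0412, -3.6922, 0.8145).
Back-substitute: x_3 = 0.8145/3.2235 = 0.2527.
x_2 = (-3.6922 − 2.4716·0.2527)/5.4620 = -0.7903.
x_1 = (2.0412 − 2.0412·(-0.7903) + 1.2247·0.2527)/4.8990 = 0.8091.

x = (0.8091, -0.7903, 0.2527)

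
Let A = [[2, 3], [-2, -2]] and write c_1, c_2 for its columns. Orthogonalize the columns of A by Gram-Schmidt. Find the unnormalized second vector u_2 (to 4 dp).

c_1 = (2, -2); ‖c_1‖ = 2.8284, so q_1 = (0.7071, -0.7071).
q_1·c_2 = 0.7071·3 + (-0.7071)·(-2) = 3.5355.
u_2 = c_2 − 3.5355·q_1 = (0.5000, 0.5000).

u_2 = (0.5000, 0.5000)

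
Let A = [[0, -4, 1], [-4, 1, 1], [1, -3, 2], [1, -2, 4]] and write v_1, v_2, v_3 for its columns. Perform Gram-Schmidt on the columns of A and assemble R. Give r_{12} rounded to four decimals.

e_1 = v_1/‖v_1‖ = (0, -4, 1, 1)/4.2426 = (0.0000, -0.9428, 0.2357, 0.2357).
r_{12} = e_1·v_2 = -2.1213.

r_{12} = -2.1213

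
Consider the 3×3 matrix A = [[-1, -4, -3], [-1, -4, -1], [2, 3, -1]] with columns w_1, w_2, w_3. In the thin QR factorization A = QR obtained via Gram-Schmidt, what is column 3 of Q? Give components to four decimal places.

q_3 = (-0.7071, 0.7071, 0.0000)

w_1 = (-1, -1, 2); ‖w_1‖ = 2.4495, so q_1 = (-0.4082, -0.4082, 0.8165).
q_1·w_2 = (-0.4082)·(-4) + (-0.4082)·(-4) + 0.8165·3 = 5.7155.
u_2 = w_2 − 5.7155·q_1 = (-1.6667, -1.6667, -1.6667).
‖u_2‖ = 2.8868, so q_2 = (-0.5774, -0.5774, -0.5774).
q_1·w_3 = (-0.4082)·(-3) + (-0.4082)·(-1) + 0.8165·(-1) = 0.8165; q_2·w_3 = (-0.5774)·(-3) + (-0.5774)·(-1) + (-0.5774)·(-1) = 2.8868.
u_3 = w_3 − 0.8165·q_1 − 2.8868·q_2 = (-1.0000, 1.0000, 0.0000).
‖u_3‖ = 1.4142, so q_3 = (-0.7071, 0.7071, 0.0000).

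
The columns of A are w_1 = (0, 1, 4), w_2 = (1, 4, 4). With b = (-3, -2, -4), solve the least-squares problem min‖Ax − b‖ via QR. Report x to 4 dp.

x = (-0.3354, -0.6149)

q_1 = w_1/‖w_1‖ = (0, 1, 4)/4.1231 = (0.0000, 0.2425, 0.9701).
r_{12} = q_1·w_2 = 4.8507.
u_2 = w_2 − 4.8507·q_1 = (1.0000, 2.8235, -0.7059).
‖u_2‖ = 3.0774, so q_2 = (0.3249, 0.9175, -0.2294).
Qᵀb = (-4.3656, -1.8923).
Back-substitute: x_2 = -1.8923/3.0774 = -0.6149.
x_1 = (-4.3656 − 4.8507·(-0.6149))/4.1231 = -0.3354.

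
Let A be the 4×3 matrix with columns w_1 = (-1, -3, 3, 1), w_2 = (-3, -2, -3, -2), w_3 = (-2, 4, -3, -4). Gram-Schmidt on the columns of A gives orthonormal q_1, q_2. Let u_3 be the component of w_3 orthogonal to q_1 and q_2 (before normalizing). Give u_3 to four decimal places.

u_3 = (-1.6240, 1.6822, 1.7791, -1.9147)

w_1 = (-1, -3, 3, 1); ‖w_1‖ = 4.4721, so q_1 = (-0.2236, -0.6708, 0.6708, 0.2236).
q_1·w_2 = (-0.2236)·(-3) + (-0.6708)·(-2) + 0.6708·(-3) + 0.2236·(-2) = -0.4472.
u_2 = w_2 + 0.4472·q_1 = (-3.1000, -2.3000, -2.7000, -1.9000).
‖u_2‖ = 5.0794, so q_2 = (-0.6103, -0.4528, -0.5316, -0.3741).
q_1·w_3 = (-0.2236)·(-2) + (-0.6708)·4 + 0.6708·(-3) + 0.2236·(-4) = -5.1430; q_2·w_3 = (-0.6103)·(-2) + (-0.4528)·4 + (-0.5316)·(-3) + (-0.3741)·(-4) = 2.5003.
u_3 = w_3 + 5.1430·q_1 − 2.5003·q_2 = (-1.6240, 1.6822, 1.7791, -1.9147).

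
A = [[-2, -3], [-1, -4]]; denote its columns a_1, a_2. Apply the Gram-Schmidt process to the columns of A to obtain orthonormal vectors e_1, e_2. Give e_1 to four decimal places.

a_1 = (-2, -1); ‖a_1‖ = 2.2361, so e_1 = (-0.8944, -0.4472).

e_1 = (-0.8944, -0.4472)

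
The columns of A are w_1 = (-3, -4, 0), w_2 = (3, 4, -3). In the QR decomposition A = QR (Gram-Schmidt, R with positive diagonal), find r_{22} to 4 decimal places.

w_1 = (-3, -4, 0); ‖w_1‖ = 5.0000, so e_1 = (-0.6000, -0.8000, 0.0000).
e_1·w_2 = (-0.6000)·3 + (-0.8000)·4 + 0.0000·(-3) = -5.0000.
u_2 = w_2 + 5.0000·e_1 = (0.0000, 0.0000, -3.0000).
r_{22} = ‖u_2‖ = 3.0000.

r_{22} = 3.0000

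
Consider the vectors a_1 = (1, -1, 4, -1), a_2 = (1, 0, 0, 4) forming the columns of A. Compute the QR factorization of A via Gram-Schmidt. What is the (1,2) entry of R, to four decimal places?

r_{12} = -0.6882

a_1 = (1, -1, 4, -1); ‖a_1‖ = 4.3589, so e_1 = (0.2294, -0.2294, 0.9177, -0.2294).
r_{12} = e_1·a_2 = -0.6882.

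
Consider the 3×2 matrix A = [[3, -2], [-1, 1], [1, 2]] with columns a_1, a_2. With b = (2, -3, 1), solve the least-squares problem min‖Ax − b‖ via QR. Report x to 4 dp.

x = (0.8784, -0.0676)

a_1 = (3, -1, 1); ‖a_1‖ = 3.3166, so e_1 = (0.9045, -0.3015, 0.3015).
e_1·a_2 = 0.9045·(-2) + (-0.3015)·1 + 0.3015·2 = -1.5076.
u_2 = a_2 + 1.5076·e_1 = (-0.6364, 0.5455, 2.4545).
‖u_2‖ = 2.5937, so e_2 = (-0.2453, 0.2103, 0.9463).
Qᵀb = (3.0151, -0.1752).
Back-substitute: x_2 = -0.1752/2.5937 = -0.0676.
x_1 = (3.0151 + 1.5076·(-0.0676))/3.3166 = 0.8784.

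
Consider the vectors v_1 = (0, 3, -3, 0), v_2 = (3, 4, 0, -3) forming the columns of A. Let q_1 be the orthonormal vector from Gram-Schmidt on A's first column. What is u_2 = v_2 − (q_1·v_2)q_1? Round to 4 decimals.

u_2 = (3.0000, 2.0000, 2.0000, -3.0000)

v_1 = (0, 3, -3, 0); ‖v_1‖ = 4.2426, so q_1 = (0.0000, 0.7071, -0.7071, 0.0000).
q_1·v_2 = 0.0000·3 + 0.7071·4 + (-0.7071)·0 + 0.0000·(-3) = 2.8284.
u_2 = v_2 − 2.8284·q_1 = (3.0000, 2.0000, 2.0000, -3.0000).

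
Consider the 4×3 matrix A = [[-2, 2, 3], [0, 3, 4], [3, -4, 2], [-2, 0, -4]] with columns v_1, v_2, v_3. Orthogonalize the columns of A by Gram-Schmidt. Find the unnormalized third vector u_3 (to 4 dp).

q_1 = v_1/‖v_1‖ = (-2, 0, 3, -2)/4.1231 = (-0.4851, 0.0000, 0.7276, -0.4851).
r_{12} = q_1·v_2 = -3.8806.
u_2 = v_2 + 3.8806·q_1 = (0.1176, 3.0000, -1.1765, -1.8824).
‖u_2‖ = 3.7338, so q_2 = (0.0315, 0.8035, -0.3151, -0.5041).
r_{13} = q_1·v_3 = 1.9403; r_{23} = q_2·v_3 = 4.6948.
u_3 = v_3 − 1.9403·q_1 − 4.6948·q_2 = (3.7932, 0.2278, 2.0675, -0.6920).

u_3 = (3.7932, 0.2278, 2.0675, -0.6920)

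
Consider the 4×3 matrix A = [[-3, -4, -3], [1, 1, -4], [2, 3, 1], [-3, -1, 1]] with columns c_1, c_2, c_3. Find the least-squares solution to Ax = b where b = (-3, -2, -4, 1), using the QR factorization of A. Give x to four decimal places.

x = (0.2618, -0.5820, 0.6953)

c_1 = (-3, 1, 2, -3); ‖c_1‖ = 4.7958, so q_1 = (-0.6255, 0.2085, 0.4170, -0.6255).
q_1·c_2 = (-0.6255)·(-4) + 0.2085·1 + 0.4170·3 + (-0.6255)·(-1) = 4.5873.
u_2 = c_2 − 4.5873·q_1 = (-1.1304, 0.0435, 1.0870, 1.8696).
‖u_2‖ = 2.4406, so q_2 = (-0.4632, 0.0178, 0.4454, 0.7660).
q_1·c_3 = (-0.6255)·(-3) + 0.2085·(-4) + 0.4170·1 + (-0.6255)·1 = 0.8341; q_2·c_3 = (-0.4632)·(-3) + 0.0178·(-4) + 0.4454·1 + 0.7660·1 = 2.5297.
u_3 = c_3 − 0.8341·q_1 − 2.5297·q_2 = (-1.3066, -4.2190, -0.4745, -0.4161).
‖u_3‖ = 4.4615, so q_3 = (-0.2929, -0.9456, -0.1063, -0.0933).
Qᵀb = (-0.8341, 0.3385, 3.1020).
Back-substitute: x_3 = 3.1020/4.4615 = 0.6953.
x_2 = (0.3385 − 2.5297·0.6953)/2.4406 = -0.5820.
x_1 = (-0.8341 − 4.5873·(-0.5820) − 0.8341·0.6953)/4.7958 = 0.2618.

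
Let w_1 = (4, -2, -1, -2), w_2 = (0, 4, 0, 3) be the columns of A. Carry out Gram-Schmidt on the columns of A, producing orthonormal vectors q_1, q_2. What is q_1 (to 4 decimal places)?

q_1 = w_1/‖w_1‖ = (4, -2, -1, -2)/5.0000 = (0.8000, -0.4000, -0.2000, -0.4000).

q_1 = (0.8000, -0.4000, -0.2000, -0.4000)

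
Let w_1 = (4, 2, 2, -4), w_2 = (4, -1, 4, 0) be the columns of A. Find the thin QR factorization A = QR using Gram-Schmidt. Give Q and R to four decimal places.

Q = [[0.6325, 0.3937], [0.3162, -0.4594], [0.3162, 0.6343], [-0.6325, 0.4812]], R = [[6.3246, 3.4785], [0.0000, 4.5717]]

w_1 = (4, 2, 2, -4); ‖w_1‖ = 6.3246, so e_1 = (0.6325, 0.3162, 0.3162, -0.6325).
e_1·w_2 = 0.6325·4 + 0.3162·(-1) + 0.3162·4 + (-0.6325)·0 = 3.4785.
u_2 = w_2 − 3.4785·e_1 = (1.8000, -2.1000, 2.9000, 2.2000).
‖u_2‖ = 4.5717, so e_2 = (0.3937, -0.4594, 0.6343, 0.4812).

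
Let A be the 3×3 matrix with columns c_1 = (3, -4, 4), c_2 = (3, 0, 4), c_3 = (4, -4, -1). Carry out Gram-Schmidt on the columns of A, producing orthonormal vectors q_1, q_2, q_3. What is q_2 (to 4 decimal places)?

q_2 = (0.3748, 0.7809, 0.4998)

c_1 = (3, -4, 4); ‖c_1‖ = 6.4031, so q_1 = (0.4685, -0.6247, 0.6247).
q_1·c_2 = 0.4685·3 + (-0.6247)·0 + 0.6247·4 = 3.9043.
u_2 = c_2 − 3.9043·q_1 = (1.1707, 2.4390, 1.5610).
‖u_2‖ = 3.1235, so q_2 = (0.3748, 0.7809, 0.4998).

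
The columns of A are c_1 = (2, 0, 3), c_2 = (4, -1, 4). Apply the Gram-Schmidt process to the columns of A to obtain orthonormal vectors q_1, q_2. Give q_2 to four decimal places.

q_2 = (0.6180, -0.6695, -0.4120)

q_1 = c_1/‖c_1‖ = (2, 0, 3)/3.6056 = (0.5547, 0.0000, 0.8321).
r_{12} = q_1·c_2 = 5.5470.
u_2 = c_2 − 5.5470·q_1 = (0.9231, -1.0000, -0.6154).
‖u_2‖ = 1.4936, so q_2 = (0.6180, -0.6695, -0.4120).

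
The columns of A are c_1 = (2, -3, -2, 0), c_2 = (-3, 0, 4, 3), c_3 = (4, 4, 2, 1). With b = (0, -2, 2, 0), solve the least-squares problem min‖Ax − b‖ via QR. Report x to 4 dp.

x = (0.4761, 0.4315, 0.0065)

q_1 = c_1/‖c_1‖ = (2, -3, -2, 0)/4.1231 = (0.4851, -0.7276, -0.4851, 0.0000).
r_{12} = q_1·c_2 = -3.3955.
u_2 = c_2 + 3.3955·q_1 = (-1.3529, -2.4706, 2.3529, 3.0000).
‖u_2‖ = 4.7403, so q_2 = (-0.2854, -0.5212, 0.4964, 0.6329).
r_{13} = q_1·c_3 = -1.9403; r_{23} = q_2·c_3 = -1.6008.
u_3 = c_3 + 1.9403·q_1 + 1.6008·q_2 = (4.4843, 1.7539, 1.8534, 2.0131).
‖u_3‖ = 5.5383, so q_3 = (0.8097, 0.3167, 0.3347, 0.3635).
Qᵀb = (0.4851, 2.0351, 0.0359).
Back-substitute: x_3 = 0.0359/5.5383 = 0.0065.
x_2 = (2.0351 + 1.6008·0.0065)/4.7403 = 0.4315.
x_1 = (0.4851 + 3.3955·0.4315 + 1.9403·0.0065)/4.1231 = 0.4761.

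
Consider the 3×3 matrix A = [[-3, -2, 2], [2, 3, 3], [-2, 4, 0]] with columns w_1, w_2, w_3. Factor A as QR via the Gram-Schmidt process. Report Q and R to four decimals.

Q = [[-0.7276, -0.2443, 0.6410], [0.4851, 0.4775, 0.7326], [-0.4851, 0.8440, -0.2289]], R = [[4.1231, 0.9701, 0.0000], [0.0000, 5.2971, 0.9439], [0.0000, 0.0000, 3.4798]]

w_1 = (-3, 2, -2); ‖w_1‖ = 4.1231, so e_1 = (-0.7276, 0.4851, -0.4851).
e_1·w_2 = (-0.7276)·(-2) + 0.4851·3 + (-0.4851)·4 = 0.9701.
u_2 = w_2 − 0.9701·e_1 = (-1.2941, 2.5294, 4.4706).
‖u_2‖ = 5.2971, so e_2 = (-0.2443, 0.4775, 0.8440).
e_1·w_3 = (-0.7276)·2 + 0.4851·3 + (-0.4851)·0 = 0.0000; e_2·w_3 = (-0.2443)·2 + 0.4775·3 + 0.8440·0 = 0.9439.
u_3 = w_3 + 0.0000·e_1 − 0.9439·e_2 = (2.2306, 2.5493, -0.7966).
‖u_3‖ = 3.4798, so e_3 = (0.6410, 0.7326, -0.2289).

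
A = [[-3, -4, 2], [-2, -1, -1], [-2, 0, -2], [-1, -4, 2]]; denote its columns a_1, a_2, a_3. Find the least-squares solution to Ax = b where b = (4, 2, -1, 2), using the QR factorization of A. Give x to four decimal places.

x = (-1.0000, 0.2255, 1.0294)

a_1 = (-3, -2, -2, -1); ‖a_1‖ = 4.2426, so e_1 = (-0.7071, -0.4714, -0.4714, -0.2357).
e_1·a_2 = (-0.7071)·(-4) + (-0.4714)·(-1) + (-0.4714)·0 + (-0.2357)·(-4) = 4.2426.
u_2 = a_2 − 4.2426·e_1 = (-1.0000, 1.0000, 2.0000, -3.0000).
‖u_2‖ = 3.8730, so e_2 = (-0.2582, 0.2582, 0.5164, -0.7746).
e_1·a_3 = (-0.7071)·2 + (-0.4714)·(-1) + (-0.4714)·(-2) + (-0.2357)·2 = -0.4714; e_2·a_3 = (-0.2582)·2 + 0.2582·(-1) + 0.5164·(-2) + (-0.7746)·2 = -3.3566.
u_3 = a_3 + 0.4714·e_1 + 3.3566·e_2 = (0.8000, -0.3556, -0.4889, -0.7111).
‖u_3‖ = 1.2293, so e_3 = (0.6508, -0.2892, -0.3977, -0.5785).
Qᵀb = (-3.7712, -2.5820, 1.2654).
Back-substitute: x_3 = 1.2654/1.2293 = 1.0294.
x_2 = (-2.5820 + 3.3566·1.0294)/3.8730 = 0.2255.
x_1 = (-3.7712 − 4.2426·0.2255 + 0.4714·1.0294)/4.2426 = -1.0000.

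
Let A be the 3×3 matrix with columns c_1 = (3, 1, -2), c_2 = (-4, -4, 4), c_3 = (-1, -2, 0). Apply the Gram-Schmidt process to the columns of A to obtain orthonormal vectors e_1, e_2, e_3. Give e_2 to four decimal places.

e_2 = (0.4364, -0.8729, 0.2182)

e_1 = c_1/‖c_1‖ = (3, 1, -2)/3.7417 = (0.8018, 0.2673, -0.5345).
r_{12} = e_1·c_2 = -6.4143.
u_2 = c_2 + 6.4143·e_1 = (1.1429, -2.2857, 0.5714).
‖u_2‖ = 2.6186, so e_2 = (0.4364, -0.8729, 0.2182).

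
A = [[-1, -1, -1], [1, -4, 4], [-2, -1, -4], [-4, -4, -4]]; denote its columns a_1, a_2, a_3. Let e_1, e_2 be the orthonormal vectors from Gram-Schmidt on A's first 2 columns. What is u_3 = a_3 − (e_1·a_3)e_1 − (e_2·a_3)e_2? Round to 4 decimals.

a_1 = (-1, 1, -2, -4); ‖a_1‖ = 4.6904, so e_1 = (-0.2132, 0.2132, -0.4264, -0.8528).
e_1·a_2 = (-0.2132)·(-1) + 0.2132·(-4) + (-0.4264)·(-1) + (-0.8528)·(-4) = 3.1980.
u_2 = a_2 − 3.1980·e_1 = (-0.3182, -4.6818, 0.3636, -1.2727).
‖u_2‖ = 4.8757, so e_2 = (-0.0653, -0.9602, 0.0746, -0.2610).
e_1·a_3 = (-0.2132)·(-1) + 0.2132·4 + (-0.4264)·(-4) + (-0.8528)·(-4) = 6.1828; e_2·a_3 = (-0.0653)·(-1) + (-0.9602)·4 + 0.0746·(-4) + (-0.2610)·(-4) = -3.0299.
u_3 = a_3 − 6.1828·e_1 + 3.0299·e_2 = (0.1205, -0.2275, -1.1377, 0.4818).

u_3 = (0.1205, -0.2275, -1.1377, 0.4818)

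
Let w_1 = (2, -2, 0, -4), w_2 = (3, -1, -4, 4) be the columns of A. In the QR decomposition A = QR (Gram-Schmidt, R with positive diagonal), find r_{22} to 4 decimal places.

w_1 = (2, -2, 0, -4); ‖w_1‖ = 4.8990, so q_1 = (0.4082, -0.4082, 0.0000, -0.8165).
q_1·w_2 = 0.4082·3 + (-0.4082)·(-1) + 0.0000·(-4) + (-0.8165)·4 = -1.6330.
u_2 = w_2 + 1.6330·q_1 = (3.6667, -1.6667, -4.0000, 2.6667).
r_{22} = ‖u_2‖ = 6.2716.

r_{22} = 6.2716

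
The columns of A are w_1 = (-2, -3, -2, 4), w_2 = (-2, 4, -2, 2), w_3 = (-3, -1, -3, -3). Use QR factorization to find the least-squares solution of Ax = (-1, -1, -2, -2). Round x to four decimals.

x = (-0.0089, -0.1116, 0.5804)

e_1 = w_1/‖w_1‖ = (-2, -3, -2, 4)/5.7446 = (-0.3482, -0.5222, -0.3482, 0.6963).
r_{12} = e_1·w_2 = 0.6963.
u_2 = w_2 − 0.6963·e_1 = (-1.7576, 4.3636, -1.7576, 1.5152).
‖u_2‖ = 5.2455, so e_2 = (-0.3351, 0.8319, -0.3351, 0.2888).
r_{13} = e_1·w_3 = 0.5222; r_{23} = e_2·w_3 = 0.3120.
u_3 = w_3 − 0.5222·e_1 − 0.3120·e_2 = (-2.7137, -0.9868, -2.7137, -3.4537).
‖u_3‖ = 5.2564, so e_3 = (-0.5163, -0.1877, -0.5163, -0.6571).
Qᵀb = (0.1741, -0.4044, 3.0506).
Back-substitute: x_3 = 3.0506/5.2564 = 0.5804.
x_2 = (-0.4044 − 0.3120·0.5804)/5.2455 = -0.1116.
x_1 = (0.1741 − 0.6963·(-0.1116) − 0.5222·0.5804)/5.7446 = -0.0089.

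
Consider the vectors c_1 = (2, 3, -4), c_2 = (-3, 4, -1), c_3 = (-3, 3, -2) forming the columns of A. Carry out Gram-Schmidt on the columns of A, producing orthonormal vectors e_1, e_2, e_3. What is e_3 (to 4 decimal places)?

c_1 = (2, 3, -4); ‖c_1‖ = 5.3852, so e_1 = (0.3714, 0.5571, -0.7428).
e_1·c_2 = 0.3714·(-3) + 0.5571·4 + (-0.7428)·(-1) = 1.8570.
u_2 = c_2 − 1.8570·e_1 = (-3.6897, 2.9655, 0.3793).
‖u_2‖ = 4.7489, so e_2 = (-0.7770, 0.6245, 0.0799).
e_1·c_3 = 0.3714·(-3) + 0.5571·3 + (-0.7428)·(-2) = 2.0426; e_2·c_3 = (-0.7770)·(-3) + 0.6245·3 + 0.0799·(-2) = 4.0445.
u_3 = c_3 − 2.0426·e_1 − 4.0445·e_2 = (-0.6162, -0.6636, -0.8058).
‖u_3‖ = 1.2122, so e_3 = (-0.5083, -0.5474, -0.6648).

e_3 = (-0.5083, -0.5474, -0.6648)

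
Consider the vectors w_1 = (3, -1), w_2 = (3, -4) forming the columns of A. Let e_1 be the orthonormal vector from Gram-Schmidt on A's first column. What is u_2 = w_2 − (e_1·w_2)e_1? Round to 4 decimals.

u_2 = (-0.9000, -2.7000)

e_1 = w_1/‖w_1‖ = (3, -1)/3.1623 = (0.9487, -0.3162).
r_{12} = e_1·w_2 = 4.1110.
u_2 = w_2 − 4.1110·e_1 = (-0.9000, -2.7000).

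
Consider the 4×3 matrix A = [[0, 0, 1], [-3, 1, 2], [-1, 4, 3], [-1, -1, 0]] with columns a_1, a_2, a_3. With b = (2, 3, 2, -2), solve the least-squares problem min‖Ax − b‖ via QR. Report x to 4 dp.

e_1 = a_1/‖a_1‖ = (0, -3, -1, -1)/3.3166 = (0.0000, -0.9045, -0.3015, -0.3015).
r_{12} = e_1·a_2 = -1.8091.
u_2 = a_2 + 1.8091·e_1 = (0.0000, -0.6364, 3.4545, -1.5455).
‖u_2‖ = 3.8376, so e_2 = (0.0000, -0.1658, 0.9002, -0.4027).
r_{13} = e_1·a_3 = -2.7136; r_{23} = e_2·a_3 = 2.3689.
u_3 = a_3 + 2.7136·e_1 − 2.3689·e_2 = (1.0000, -0.0617, 0.0494, 0.1358).
‖u_3‖ = 1.0123, so e_3 = (0.9879, -0.0610, 0.0488, 0.1342).
Qᵀb = (-2.7136, 2.1083, 1.6221).
Back-substitute: x_3 = 1.6221/1.0123 = 1.6024.
x_2 = (2.1083 − 2.3689·1.6024)/3.8376 = -0.4398.
x_1 = (-2.7136 + 1.8091·(-0.4398) + 2.7136·1.6024)/3.3166 = 0.2530.

x = (0.2530, -0.4398, 1.6024)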